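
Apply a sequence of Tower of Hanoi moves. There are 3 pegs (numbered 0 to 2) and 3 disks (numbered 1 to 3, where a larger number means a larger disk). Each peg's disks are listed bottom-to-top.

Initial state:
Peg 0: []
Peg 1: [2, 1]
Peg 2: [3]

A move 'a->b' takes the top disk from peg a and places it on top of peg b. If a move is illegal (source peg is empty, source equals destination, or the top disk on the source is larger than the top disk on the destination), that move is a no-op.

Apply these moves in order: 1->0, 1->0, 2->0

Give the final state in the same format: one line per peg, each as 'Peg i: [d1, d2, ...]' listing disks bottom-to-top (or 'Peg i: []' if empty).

After move 1 (1->0):
Peg 0: [1]
Peg 1: [2]
Peg 2: [3]

After move 2 (1->0):
Peg 0: [1]
Peg 1: [2]
Peg 2: [3]

After move 3 (2->0):
Peg 0: [1]
Peg 1: [2]
Peg 2: [3]

Answer: Peg 0: [1]
Peg 1: [2]
Peg 2: [3]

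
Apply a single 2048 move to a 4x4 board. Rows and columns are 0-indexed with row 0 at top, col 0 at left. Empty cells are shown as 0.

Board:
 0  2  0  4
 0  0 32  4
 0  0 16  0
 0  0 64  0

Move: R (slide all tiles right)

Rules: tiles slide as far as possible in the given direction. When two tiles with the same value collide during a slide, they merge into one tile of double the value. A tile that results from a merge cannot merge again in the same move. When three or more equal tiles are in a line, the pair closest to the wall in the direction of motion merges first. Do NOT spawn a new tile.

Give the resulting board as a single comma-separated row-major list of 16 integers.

Answer: 0, 0, 2, 4, 0, 0, 32, 4, 0, 0, 0, 16, 0, 0, 0, 64

Derivation:
Slide right:
row 0: [0, 2, 0, 4] -> [0, 0, 2, 4]
row 1: [0, 0, 32, 4] -> [0, 0, 32, 4]
row 2: [0, 0, 16, 0] -> [0, 0, 0, 16]
row 3: [0, 0, 64, 0] -> [0, 0, 0, 64]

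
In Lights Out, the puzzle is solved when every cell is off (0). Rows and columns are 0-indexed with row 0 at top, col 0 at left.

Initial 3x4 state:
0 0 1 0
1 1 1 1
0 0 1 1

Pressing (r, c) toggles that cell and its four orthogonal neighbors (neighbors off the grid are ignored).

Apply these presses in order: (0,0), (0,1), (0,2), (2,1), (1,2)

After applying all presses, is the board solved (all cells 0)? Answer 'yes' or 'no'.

After press 1 at (0,0):
1 1 1 0
0 1 1 1
0 0 1 1

After press 2 at (0,1):
0 0 0 0
0 0 1 1
0 0 1 1

After press 3 at (0,2):
0 1 1 1
0 0 0 1
0 0 1 1

After press 4 at (2,1):
0 1 1 1
0 1 0 1
1 1 0 1

After press 5 at (1,2):
0 1 0 1
0 0 1 0
1 1 1 1

Lights still on: 7

Answer: no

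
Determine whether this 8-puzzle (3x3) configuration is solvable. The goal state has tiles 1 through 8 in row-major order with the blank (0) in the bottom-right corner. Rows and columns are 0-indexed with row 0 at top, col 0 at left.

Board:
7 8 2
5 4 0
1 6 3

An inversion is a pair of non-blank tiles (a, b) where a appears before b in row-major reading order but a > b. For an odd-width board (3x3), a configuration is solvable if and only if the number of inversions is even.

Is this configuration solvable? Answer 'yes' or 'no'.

Inversions (pairs i<j in row-major order where tile[i] > tile[j] > 0): 19
19 is odd, so the puzzle is not solvable.

Answer: no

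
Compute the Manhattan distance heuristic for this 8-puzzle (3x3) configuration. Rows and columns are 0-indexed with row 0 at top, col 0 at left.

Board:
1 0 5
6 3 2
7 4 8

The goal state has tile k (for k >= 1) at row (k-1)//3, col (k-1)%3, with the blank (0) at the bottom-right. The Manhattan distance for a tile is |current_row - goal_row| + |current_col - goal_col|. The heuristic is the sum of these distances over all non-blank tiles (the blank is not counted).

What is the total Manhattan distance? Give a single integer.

Answer: 11

Derivation:
Tile 1: at (0,0), goal (0,0), distance |0-0|+|0-0| = 0
Tile 5: at (0,2), goal (1,1), distance |0-1|+|2-1| = 2
Tile 6: at (1,0), goal (1,2), distance |1-1|+|0-2| = 2
Tile 3: at (1,1), goal (0,2), distance |1-0|+|1-2| = 2
Tile 2: at (1,2), goal (0,1), distance |1-0|+|2-1| = 2
Tile 7: at (2,0), goal (2,0), distance |2-2|+|0-0| = 0
Tile 4: at (2,1), goal (1,0), distance |2-1|+|1-0| = 2
Tile 8: at (2,2), goal (2,1), distance |2-2|+|2-1| = 1
Sum: 0 + 2 + 2 + 2 + 2 + 0 + 2 + 1 = 11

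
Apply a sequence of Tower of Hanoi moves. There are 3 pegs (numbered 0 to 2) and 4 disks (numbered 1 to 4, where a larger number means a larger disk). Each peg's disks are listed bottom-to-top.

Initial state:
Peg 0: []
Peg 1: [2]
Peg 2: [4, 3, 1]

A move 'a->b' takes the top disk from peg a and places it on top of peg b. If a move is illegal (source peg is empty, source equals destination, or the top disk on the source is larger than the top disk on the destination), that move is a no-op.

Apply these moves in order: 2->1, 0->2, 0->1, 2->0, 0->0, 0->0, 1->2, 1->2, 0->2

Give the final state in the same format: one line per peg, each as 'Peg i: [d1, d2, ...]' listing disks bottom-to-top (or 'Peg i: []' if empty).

Answer: Peg 0: [3]
Peg 1: [2]
Peg 2: [4, 1]

Derivation:
After move 1 (2->1):
Peg 0: []
Peg 1: [2, 1]
Peg 2: [4, 3]

After move 2 (0->2):
Peg 0: []
Peg 1: [2, 1]
Peg 2: [4, 3]

After move 3 (0->1):
Peg 0: []
Peg 1: [2, 1]
Peg 2: [4, 3]

After move 4 (2->0):
Peg 0: [3]
Peg 1: [2, 1]
Peg 2: [4]

After move 5 (0->0):
Peg 0: [3]
Peg 1: [2, 1]
Peg 2: [4]

After move 6 (0->0):
Peg 0: [3]
Peg 1: [2, 1]
Peg 2: [4]

After move 7 (1->2):
Peg 0: [3]
Peg 1: [2]
Peg 2: [4, 1]

After move 8 (1->2):
Peg 0: [3]
Peg 1: [2]
Peg 2: [4, 1]

After move 9 (0->2):
Peg 0: [3]
Peg 1: [2]
Peg 2: [4, 1]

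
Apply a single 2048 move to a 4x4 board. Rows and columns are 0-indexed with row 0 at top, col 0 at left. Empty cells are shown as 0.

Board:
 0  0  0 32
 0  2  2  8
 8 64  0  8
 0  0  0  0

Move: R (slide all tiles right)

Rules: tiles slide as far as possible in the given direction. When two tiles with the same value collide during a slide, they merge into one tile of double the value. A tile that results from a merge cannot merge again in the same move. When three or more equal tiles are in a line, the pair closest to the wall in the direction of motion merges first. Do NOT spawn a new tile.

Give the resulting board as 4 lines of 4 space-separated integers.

Slide right:
row 0: [0, 0, 0, 32] -> [0, 0, 0, 32]
row 1: [0, 2, 2, 8] -> [0, 0, 4, 8]
row 2: [8, 64, 0, 8] -> [0, 8, 64, 8]
row 3: [0, 0, 0, 0] -> [0, 0, 0, 0]

Answer:  0  0  0 32
 0  0  4  8
 0  8 64  8
 0  0  0  0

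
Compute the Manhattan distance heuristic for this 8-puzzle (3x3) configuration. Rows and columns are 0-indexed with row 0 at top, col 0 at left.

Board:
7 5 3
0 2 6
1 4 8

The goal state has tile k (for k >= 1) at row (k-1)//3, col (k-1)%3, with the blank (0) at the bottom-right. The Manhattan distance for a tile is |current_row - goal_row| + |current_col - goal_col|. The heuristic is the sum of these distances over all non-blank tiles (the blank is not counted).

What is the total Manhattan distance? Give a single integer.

Answer: 9

Derivation:
Tile 7: at (0,0), goal (2,0), distance |0-2|+|0-0| = 2
Tile 5: at (0,1), goal (1,1), distance |0-1|+|1-1| = 1
Tile 3: at (0,2), goal (0,2), distance |0-0|+|2-2| = 0
Tile 2: at (1,1), goal (0,1), distance |1-0|+|1-1| = 1
Tile 6: at (1,2), goal (1,2), distance |1-1|+|2-2| = 0
Tile 1: at (2,0), goal (0,0), distance |2-0|+|0-0| = 2
Tile 4: at (2,1), goal (1,0), distance |2-1|+|1-0| = 2
Tile 8: at (2,2), goal (2,1), distance |2-2|+|2-1| = 1
Sum: 2 + 1 + 0 + 1 + 0 + 2 + 2 + 1 = 9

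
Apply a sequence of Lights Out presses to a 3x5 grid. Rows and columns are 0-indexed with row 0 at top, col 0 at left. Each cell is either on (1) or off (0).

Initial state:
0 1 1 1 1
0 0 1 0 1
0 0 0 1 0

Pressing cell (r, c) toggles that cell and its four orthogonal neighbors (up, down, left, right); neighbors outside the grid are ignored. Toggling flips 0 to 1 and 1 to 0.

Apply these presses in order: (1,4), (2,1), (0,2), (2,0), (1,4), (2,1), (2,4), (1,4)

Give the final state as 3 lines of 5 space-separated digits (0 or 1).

Answer: 0 0 0 0 0
1 0 0 1 1
1 1 0 0 0

Derivation:
After press 1 at (1,4):
0 1 1 1 0
0 0 1 1 0
0 0 0 1 1

After press 2 at (2,1):
0 1 1 1 0
0 1 1 1 0
1 1 1 1 1

After press 3 at (0,2):
0 0 0 0 0
0 1 0 1 0
1 1 1 1 1

After press 4 at (2,0):
0 0 0 0 0
1 1 0 1 0
0 0 1 1 1

After press 5 at (1,4):
0 0 0 0 1
1 1 0 0 1
0 0 1 1 0

After press 6 at (2,1):
0 0 0 0 1
1 0 0 0 1
1 1 0 1 0

After press 7 at (2,4):
0 0 0 0 1
1 0 0 0 0
1 1 0 0 1

After press 8 at (1,4):
0 0 0 0 0
1 0 0 1 1
1 1 0 0 0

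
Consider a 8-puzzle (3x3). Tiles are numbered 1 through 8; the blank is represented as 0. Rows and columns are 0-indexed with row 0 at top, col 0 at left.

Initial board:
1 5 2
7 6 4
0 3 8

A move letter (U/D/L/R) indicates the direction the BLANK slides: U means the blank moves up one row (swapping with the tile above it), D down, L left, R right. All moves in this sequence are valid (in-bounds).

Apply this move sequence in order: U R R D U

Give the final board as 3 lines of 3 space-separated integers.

After move 1 (U):
1 5 2
0 6 4
7 3 8

After move 2 (R):
1 5 2
6 0 4
7 3 8

After move 3 (R):
1 5 2
6 4 0
7 3 8

After move 4 (D):
1 5 2
6 4 8
7 3 0

After move 5 (U):
1 5 2
6 4 0
7 3 8

Answer: 1 5 2
6 4 0
7 3 8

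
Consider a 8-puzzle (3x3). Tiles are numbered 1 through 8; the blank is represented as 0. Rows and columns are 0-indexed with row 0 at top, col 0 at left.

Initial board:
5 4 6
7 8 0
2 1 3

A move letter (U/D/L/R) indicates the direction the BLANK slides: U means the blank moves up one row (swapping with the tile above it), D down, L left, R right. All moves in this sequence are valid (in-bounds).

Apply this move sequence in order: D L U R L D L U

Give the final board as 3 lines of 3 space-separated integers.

After move 1 (D):
5 4 6
7 8 3
2 1 0

After move 2 (L):
5 4 6
7 8 3
2 0 1

After move 3 (U):
5 4 6
7 0 3
2 8 1

After move 4 (R):
5 4 6
7 3 0
2 8 1

After move 5 (L):
5 4 6
7 0 3
2 8 1

After move 6 (D):
5 4 6
7 8 3
2 0 1

After move 7 (L):
5 4 6
7 8 3
0 2 1

After move 8 (U):
5 4 6
0 8 3
7 2 1

Answer: 5 4 6
0 8 3
7 2 1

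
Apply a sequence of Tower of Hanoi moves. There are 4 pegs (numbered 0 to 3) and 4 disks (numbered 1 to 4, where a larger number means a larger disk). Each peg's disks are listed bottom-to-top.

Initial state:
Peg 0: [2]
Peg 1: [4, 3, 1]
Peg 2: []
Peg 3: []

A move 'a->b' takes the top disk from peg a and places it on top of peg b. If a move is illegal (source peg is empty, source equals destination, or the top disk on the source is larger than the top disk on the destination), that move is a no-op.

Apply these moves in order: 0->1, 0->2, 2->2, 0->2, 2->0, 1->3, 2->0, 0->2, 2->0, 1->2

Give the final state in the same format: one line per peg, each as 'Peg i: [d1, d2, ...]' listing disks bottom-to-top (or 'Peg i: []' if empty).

Answer: Peg 0: [2]
Peg 1: [4]
Peg 2: [3]
Peg 3: [1]

Derivation:
After move 1 (0->1):
Peg 0: [2]
Peg 1: [4, 3, 1]
Peg 2: []
Peg 3: []

After move 2 (0->2):
Peg 0: []
Peg 1: [4, 3, 1]
Peg 2: [2]
Peg 3: []

After move 3 (2->2):
Peg 0: []
Peg 1: [4, 3, 1]
Peg 2: [2]
Peg 3: []

After move 4 (0->2):
Peg 0: []
Peg 1: [4, 3, 1]
Peg 2: [2]
Peg 3: []

After move 5 (2->0):
Peg 0: [2]
Peg 1: [4, 3, 1]
Peg 2: []
Peg 3: []

After move 6 (1->3):
Peg 0: [2]
Peg 1: [4, 3]
Peg 2: []
Peg 3: [1]

After move 7 (2->0):
Peg 0: [2]
Peg 1: [4, 3]
Peg 2: []
Peg 3: [1]

After move 8 (0->2):
Peg 0: []
Peg 1: [4, 3]
Peg 2: [2]
Peg 3: [1]

After move 9 (2->0):
Peg 0: [2]
Peg 1: [4, 3]
Peg 2: []
Peg 3: [1]

After move 10 (1->2):
Peg 0: [2]
Peg 1: [4]
Peg 2: [3]
Peg 3: [1]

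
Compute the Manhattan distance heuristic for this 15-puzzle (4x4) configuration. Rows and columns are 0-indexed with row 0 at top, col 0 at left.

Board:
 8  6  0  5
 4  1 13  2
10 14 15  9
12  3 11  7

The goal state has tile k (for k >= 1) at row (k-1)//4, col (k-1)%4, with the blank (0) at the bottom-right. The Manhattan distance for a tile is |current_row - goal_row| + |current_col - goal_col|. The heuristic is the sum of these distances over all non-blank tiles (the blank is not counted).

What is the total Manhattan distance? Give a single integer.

Answer: 40

Derivation:
Tile 8: (0,0)->(1,3) = 4
Tile 6: (0,1)->(1,1) = 1
Tile 5: (0,3)->(1,0) = 4
Tile 4: (1,0)->(0,3) = 4
Tile 1: (1,1)->(0,0) = 2
Tile 13: (1,2)->(3,0) = 4
Tile 2: (1,3)->(0,1) = 3
Tile 10: (2,0)->(2,1) = 1
Tile 14: (2,1)->(3,1) = 1
Tile 15: (2,2)->(3,2) = 1
Tile 9: (2,3)->(2,0) = 3
Tile 12: (3,0)->(2,3) = 4
Tile 3: (3,1)->(0,2) = 4
Tile 11: (3,2)->(2,2) = 1
Tile 7: (3,3)->(1,2) = 3
Sum: 4 + 1 + 4 + 4 + 2 + 4 + 3 + 1 + 1 + 1 + 3 + 4 + 4 + 1 + 3 = 40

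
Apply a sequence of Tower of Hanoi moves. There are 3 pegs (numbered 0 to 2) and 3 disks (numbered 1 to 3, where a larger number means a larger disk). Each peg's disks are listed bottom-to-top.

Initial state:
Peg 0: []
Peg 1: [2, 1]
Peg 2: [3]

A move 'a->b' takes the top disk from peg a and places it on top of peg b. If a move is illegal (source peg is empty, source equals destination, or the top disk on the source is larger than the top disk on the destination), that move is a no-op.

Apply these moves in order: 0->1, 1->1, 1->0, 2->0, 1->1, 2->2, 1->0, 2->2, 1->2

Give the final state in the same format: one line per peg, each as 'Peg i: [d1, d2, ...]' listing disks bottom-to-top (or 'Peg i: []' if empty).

After move 1 (0->1):
Peg 0: []
Peg 1: [2, 1]
Peg 2: [3]

After move 2 (1->1):
Peg 0: []
Peg 1: [2, 1]
Peg 2: [3]

After move 3 (1->0):
Peg 0: [1]
Peg 1: [2]
Peg 2: [3]

After move 4 (2->0):
Peg 0: [1]
Peg 1: [2]
Peg 2: [3]

After move 5 (1->1):
Peg 0: [1]
Peg 1: [2]
Peg 2: [3]

After move 6 (2->2):
Peg 0: [1]
Peg 1: [2]
Peg 2: [3]

After move 7 (1->0):
Peg 0: [1]
Peg 1: [2]
Peg 2: [3]

After move 8 (2->2):
Peg 0: [1]
Peg 1: [2]
Peg 2: [3]

After move 9 (1->2):
Peg 0: [1]
Peg 1: []
Peg 2: [3, 2]

Answer: Peg 0: [1]
Peg 1: []
Peg 2: [3, 2]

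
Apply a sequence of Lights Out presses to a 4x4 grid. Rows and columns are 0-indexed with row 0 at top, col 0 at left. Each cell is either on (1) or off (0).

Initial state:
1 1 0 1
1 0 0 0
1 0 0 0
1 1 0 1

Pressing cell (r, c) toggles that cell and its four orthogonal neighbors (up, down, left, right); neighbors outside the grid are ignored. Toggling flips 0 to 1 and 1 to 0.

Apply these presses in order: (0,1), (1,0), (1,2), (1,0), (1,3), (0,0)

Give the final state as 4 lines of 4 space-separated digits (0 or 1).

Answer: 1 1 0 0
0 0 0 0
1 0 1 1
1 1 0 1

Derivation:
After press 1 at (0,1):
0 0 1 1
1 1 0 0
1 0 0 0
1 1 0 1

After press 2 at (1,0):
1 0 1 1
0 0 0 0
0 0 0 0
1 1 0 1

After press 3 at (1,2):
1 0 0 1
0 1 1 1
0 0 1 0
1 1 0 1

After press 4 at (1,0):
0 0 0 1
1 0 1 1
1 0 1 0
1 1 0 1

After press 5 at (1,3):
0 0 0 0
1 0 0 0
1 0 1 1
1 1 0 1

After press 6 at (0,0):
1 1 0 0
0 0 0 0
1 0 1 1
1 1 0 1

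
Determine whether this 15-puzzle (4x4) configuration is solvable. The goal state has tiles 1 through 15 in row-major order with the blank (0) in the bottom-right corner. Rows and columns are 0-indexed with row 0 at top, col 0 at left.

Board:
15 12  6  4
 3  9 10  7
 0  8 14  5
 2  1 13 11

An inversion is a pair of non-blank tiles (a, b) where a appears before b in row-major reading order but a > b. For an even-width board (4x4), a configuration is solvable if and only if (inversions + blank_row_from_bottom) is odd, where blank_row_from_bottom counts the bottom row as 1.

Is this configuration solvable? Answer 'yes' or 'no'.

Answer: no

Derivation:
Inversions: 60
Blank is in row 2 (0-indexed from top), which is row 2 counting from the bottom (bottom = 1).
60 + 2 = 62, which is even, so the puzzle is not solvable.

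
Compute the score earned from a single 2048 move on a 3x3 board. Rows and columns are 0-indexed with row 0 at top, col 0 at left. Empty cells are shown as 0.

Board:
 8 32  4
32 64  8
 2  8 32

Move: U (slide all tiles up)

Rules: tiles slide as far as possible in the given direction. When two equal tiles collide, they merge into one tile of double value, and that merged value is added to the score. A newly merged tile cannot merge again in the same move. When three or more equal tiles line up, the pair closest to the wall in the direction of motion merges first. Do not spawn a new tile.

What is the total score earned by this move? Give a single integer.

Slide up:
col 0: [8, 32, 2] -> [8, 32, 2]  score +0 (running 0)
col 1: [32, 64, 8] -> [32, 64, 8]  score +0 (running 0)
col 2: [4, 8, 32] -> [4, 8, 32]  score +0 (running 0)
Board after move:
 8 32  4
32 64  8
 2  8 32

Answer: 0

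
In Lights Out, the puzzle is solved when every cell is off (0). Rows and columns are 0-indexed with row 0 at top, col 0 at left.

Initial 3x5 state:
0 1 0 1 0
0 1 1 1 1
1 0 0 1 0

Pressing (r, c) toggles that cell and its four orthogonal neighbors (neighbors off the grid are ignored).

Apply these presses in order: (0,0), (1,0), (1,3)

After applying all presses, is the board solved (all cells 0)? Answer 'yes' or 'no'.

After press 1 at (0,0):
1 0 0 1 0
1 1 1 1 1
1 0 0 1 0

After press 2 at (1,0):
0 0 0 1 0
0 0 1 1 1
0 0 0 1 0

After press 3 at (1,3):
0 0 0 0 0
0 0 0 0 0
0 0 0 0 0

Lights still on: 0

Answer: yes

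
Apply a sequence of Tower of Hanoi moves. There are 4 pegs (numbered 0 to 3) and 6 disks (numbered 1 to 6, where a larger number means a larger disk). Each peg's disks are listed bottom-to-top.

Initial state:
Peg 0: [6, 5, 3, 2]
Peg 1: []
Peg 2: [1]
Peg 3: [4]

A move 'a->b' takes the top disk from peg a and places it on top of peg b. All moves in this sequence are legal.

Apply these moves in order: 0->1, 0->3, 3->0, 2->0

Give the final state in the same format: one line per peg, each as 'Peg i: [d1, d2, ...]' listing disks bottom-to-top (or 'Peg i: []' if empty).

After move 1 (0->1):
Peg 0: [6, 5, 3]
Peg 1: [2]
Peg 2: [1]
Peg 3: [4]

After move 2 (0->3):
Peg 0: [6, 5]
Peg 1: [2]
Peg 2: [1]
Peg 3: [4, 3]

After move 3 (3->0):
Peg 0: [6, 5, 3]
Peg 1: [2]
Peg 2: [1]
Peg 3: [4]

After move 4 (2->0):
Peg 0: [6, 5, 3, 1]
Peg 1: [2]
Peg 2: []
Peg 3: [4]

Answer: Peg 0: [6, 5, 3, 1]
Peg 1: [2]
Peg 2: []
Peg 3: [4]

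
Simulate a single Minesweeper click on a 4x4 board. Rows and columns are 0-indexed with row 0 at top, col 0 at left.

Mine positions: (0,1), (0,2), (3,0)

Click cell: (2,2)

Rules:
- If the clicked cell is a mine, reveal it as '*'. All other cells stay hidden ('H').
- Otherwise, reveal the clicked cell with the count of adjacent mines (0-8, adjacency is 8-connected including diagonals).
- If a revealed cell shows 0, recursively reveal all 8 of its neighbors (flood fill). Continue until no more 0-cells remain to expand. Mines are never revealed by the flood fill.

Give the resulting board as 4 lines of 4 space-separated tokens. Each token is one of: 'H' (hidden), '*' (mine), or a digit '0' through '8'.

H H H H
H 2 2 1
H 1 0 0
H 1 0 0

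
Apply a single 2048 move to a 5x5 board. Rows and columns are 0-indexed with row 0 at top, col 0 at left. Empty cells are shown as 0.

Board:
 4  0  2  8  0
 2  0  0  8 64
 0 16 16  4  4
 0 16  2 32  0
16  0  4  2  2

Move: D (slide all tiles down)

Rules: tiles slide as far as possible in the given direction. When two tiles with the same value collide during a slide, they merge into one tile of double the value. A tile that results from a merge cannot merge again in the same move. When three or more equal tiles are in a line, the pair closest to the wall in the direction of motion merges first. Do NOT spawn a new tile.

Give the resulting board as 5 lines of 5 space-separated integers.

Answer:  0  0  0  0  0
 0  0  2 16  0
 4  0 16  4 64
 2  0  2 32  4
16 32  4  2  2

Derivation:
Slide down:
col 0: [4, 2, 0, 0, 16] -> [0, 0, 4, 2, 16]
col 1: [0, 0, 16, 16, 0] -> [0, 0, 0, 0, 32]
col 2: [2, 0, 16, 2, 4] -> [0, 2, 16, 2, 4]
col 3: [8, 8, 4, 32, 2] -> [0, 16, 4, 32, 2]
col 4: [0, 64, 4, 0, 2] -> [0, 0, 64, 4, 2]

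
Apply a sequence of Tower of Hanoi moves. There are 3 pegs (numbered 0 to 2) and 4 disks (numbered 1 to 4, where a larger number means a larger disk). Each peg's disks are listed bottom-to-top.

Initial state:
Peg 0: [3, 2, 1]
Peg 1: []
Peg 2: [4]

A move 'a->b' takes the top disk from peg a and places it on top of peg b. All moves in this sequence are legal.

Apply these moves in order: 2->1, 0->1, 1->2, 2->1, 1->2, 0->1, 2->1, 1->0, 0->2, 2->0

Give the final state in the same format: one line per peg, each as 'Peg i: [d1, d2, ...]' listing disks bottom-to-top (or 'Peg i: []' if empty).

After move 1 (2->1):
Peg 0: [3, 2, 1]
Peg 1: [4]
Peg 2: []

After move 2 (0->1):
Peg 0: [3, 2]
Peg 1: [4, 1]
Peg 2: []

After move 3 (1->2):
Peg 0: [3, 2]
Peg 1: [4]
Peg 2: [1]

After move 4 (2->1):
Peg 0: [3, 2]
Peg 1: [4, 1]
Peg 2: []

After move 5 (1->2):
Peg 0: [3, 2]
Peg 1: [4]
Peg 2: [1]

After move 6 (0->1):
Peg 0: [3]
Peg 1: [4, 2]
Peg 2: [1]

After move 7 (2->1):
Peg 0: [3]
Peg 1: [4, 2, 1]
Peg 2: []

After move 8 (1->0):
Peg 0: [3, 1]
Peg 1: [4, 2]
Peg 2: []

After move 9 (0->2):
Peg 0: [3]
Peg 1: [4, 2]
Peg 2: [1]

After move 10 (2->0):
Peg 0: [3, 1]
Peg 1: [4, 2]
Peg 2: []

Answer: Peg 0: [3, 1]
Peg 1: [4, 2]
Peg 2: []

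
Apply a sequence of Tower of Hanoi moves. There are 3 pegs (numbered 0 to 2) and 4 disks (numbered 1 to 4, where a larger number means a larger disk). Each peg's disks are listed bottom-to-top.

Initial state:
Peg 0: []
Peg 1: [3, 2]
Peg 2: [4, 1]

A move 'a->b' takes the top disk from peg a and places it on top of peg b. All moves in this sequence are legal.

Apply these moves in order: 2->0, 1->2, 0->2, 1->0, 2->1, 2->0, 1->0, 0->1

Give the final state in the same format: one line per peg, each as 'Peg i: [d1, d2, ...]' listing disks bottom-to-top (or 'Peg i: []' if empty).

After move 1 (2->0):
Peg 0: [1]
Peg 1: [3, 2]
Peg 2: [4]

After move 2 (1->2):
Peg 0: [1]
Peg 1: [3]
Peg 2: [4, 2]

After move 3 (0->2):
Peg 0: []
Peg 1: [3]
Peg 2: [4, 2, 1]

After move 4 (1->0):
Peg 0: [3]
Peg 1: []
Peg 2: [4, 2, 1]

After move 5 (2->1):
Peg 0: [3]
Peg 1: [1]
Peg 2: [4, 2]

After move 6 (2->0):
Peg 0: [3, 2]
Peg 1: [1]
Peg 2: [4]

After move 7 (1->0):
Peg 0: [3, 2, 1]
Peg 1: []
Peg 2: [4]

After move 8 (0->1):
Peg 0: [3, 2]
Peg 1: [1]
Peg 2: [4]

Answer: Peg 0: [3, 2]
Peg 1: [1]
Peg 2: [4]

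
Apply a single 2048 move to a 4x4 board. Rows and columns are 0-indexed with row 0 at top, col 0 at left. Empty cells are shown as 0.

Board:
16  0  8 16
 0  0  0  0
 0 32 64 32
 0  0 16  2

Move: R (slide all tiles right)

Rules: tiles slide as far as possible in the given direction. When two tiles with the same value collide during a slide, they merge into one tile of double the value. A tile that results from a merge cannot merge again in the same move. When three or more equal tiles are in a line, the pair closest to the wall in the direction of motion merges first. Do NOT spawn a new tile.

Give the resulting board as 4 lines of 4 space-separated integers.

Slide right:
row 0: [16, 0, 8, 16] -> [0, 16, 8, 16]
row 1: [0, 0, 0, 0] -> [0, 0, 0, 0]
row 2: [0, 32, 64, 32] -> [0, 32, 64, 32]
row 3: [0, 0, 16, 2] -> [0, 0, 16, 2]

Answer:  0 16  8 16
 0  0  0  0
 0 32 64 32
 0  0 16  2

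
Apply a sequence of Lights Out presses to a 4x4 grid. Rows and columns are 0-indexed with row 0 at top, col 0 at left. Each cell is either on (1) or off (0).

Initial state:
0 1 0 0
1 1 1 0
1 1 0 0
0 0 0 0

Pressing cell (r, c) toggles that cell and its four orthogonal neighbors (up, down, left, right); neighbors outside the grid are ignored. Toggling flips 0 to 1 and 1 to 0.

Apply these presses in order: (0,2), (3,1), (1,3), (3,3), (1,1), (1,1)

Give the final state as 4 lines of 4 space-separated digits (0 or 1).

Answer: 0 0 1 0
1 1 1 1
1 0 0 0
1 1 0 1

Derivation:
After press 1 at (0,2):
0 0 1 1
1 1 0 0
1 1 0 0
0 0 0 0

After press 2 at (3,1):
0 0 1 1
1 1 0 0
1 0 0 0
1 1 1 0

After press 3 at (1,3):
0 0 1 0
1 1 1 1
1 0 0 1
1 1 1 0

After press 4 at (3,3):
0 0 1 0
1 1 1 1
1 0 0 0
1 1 0 1

After press 5 at (1,1):
0 1 1 0
0 0 0 1
1 1 0 0
1 1 0 1

After press 6 at (1,1):
0 0 1 0
1 1 1 1
1 0 0 0
1 1 0 1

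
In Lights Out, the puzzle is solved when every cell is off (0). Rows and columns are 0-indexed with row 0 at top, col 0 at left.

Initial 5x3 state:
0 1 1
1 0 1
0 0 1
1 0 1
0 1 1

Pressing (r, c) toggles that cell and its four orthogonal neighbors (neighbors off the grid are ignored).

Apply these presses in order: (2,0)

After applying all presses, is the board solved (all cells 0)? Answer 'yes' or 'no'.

Answer: no

Derivation:
After press 1 at (2,0):
0 1 1
0 0 1
1 1 1
0 0 1
0 1 1

Lights still on: 9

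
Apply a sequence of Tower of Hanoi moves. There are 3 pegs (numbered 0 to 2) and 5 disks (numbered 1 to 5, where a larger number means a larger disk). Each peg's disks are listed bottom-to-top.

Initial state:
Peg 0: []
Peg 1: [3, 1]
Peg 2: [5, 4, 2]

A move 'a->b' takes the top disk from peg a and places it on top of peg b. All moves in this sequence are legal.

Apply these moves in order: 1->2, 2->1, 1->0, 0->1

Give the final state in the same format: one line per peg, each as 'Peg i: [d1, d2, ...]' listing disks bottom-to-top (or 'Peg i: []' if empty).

Answer: Peg 0: []
Peg 1: [3, 1]
Peg 2: [5, 4, 2]

Derivation:
After move 1 (1->2):
Peg 0: []
Peg 1: [3]
Peg 2: [5, 4, 2, 1]

After move 2 (2->1):
Peg 0: []
Peg 1: [3, 1]
Peg 2: [5, 4, 2]

After move 3 (1->0):
Peg 0: [1]
Peg 1: [3]
Peg 2: [5, 4, 2]

After move 4 (0->1):
Peg 0: []
Peg 1: [3, 1]
Peg 2: [5, 4, 2]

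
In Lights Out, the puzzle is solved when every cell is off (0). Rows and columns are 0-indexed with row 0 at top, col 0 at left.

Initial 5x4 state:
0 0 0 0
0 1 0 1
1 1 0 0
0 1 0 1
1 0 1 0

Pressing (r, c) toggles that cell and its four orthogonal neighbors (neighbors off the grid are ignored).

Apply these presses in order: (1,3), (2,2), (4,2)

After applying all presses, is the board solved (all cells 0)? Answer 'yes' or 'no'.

After press 1 at (1,3):
0 0 0 1
0 1 1 0
1 1 0 1
0 1 0 1
1 0 1 0

After press 2 at (2,2):
0 0 0 1
0 1 0 0
1 0 1 0
0 1 1 1
1 0 1 0

After press 3 at (4,2):
0 0 0 1
0 1 0 0
1 0 1 0
0 1 0 1
1 1 0 1

Lights still on: 9

Answer: no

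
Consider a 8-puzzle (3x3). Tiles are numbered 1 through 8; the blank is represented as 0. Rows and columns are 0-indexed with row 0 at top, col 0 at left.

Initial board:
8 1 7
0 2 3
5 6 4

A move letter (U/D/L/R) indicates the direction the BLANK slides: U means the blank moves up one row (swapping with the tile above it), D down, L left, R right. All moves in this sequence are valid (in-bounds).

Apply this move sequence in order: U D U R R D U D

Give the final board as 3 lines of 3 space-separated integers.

After move 1 (U):
0 1 7
8 2 3
5 6 4

After move 2 (D):
8 1 7
0 2 3
5 6 4

After move 3 (U):
0 1 7
8 2 3
5 6 4

After move 4 (R):
1 0 7
8 2 3
5 6 4

After move 5 (R):
1 7 0
8 2 3
5 6 4

After move 6 (D):
1 7 3
8 2 0
5 6 4

After move 7 (U):
1 7 0
8 2 3
5 6 4

After move 8 (D):
1 7 3
8 2 0
5 6 4

Answer: 1 7 3
8 2 0
5 6 4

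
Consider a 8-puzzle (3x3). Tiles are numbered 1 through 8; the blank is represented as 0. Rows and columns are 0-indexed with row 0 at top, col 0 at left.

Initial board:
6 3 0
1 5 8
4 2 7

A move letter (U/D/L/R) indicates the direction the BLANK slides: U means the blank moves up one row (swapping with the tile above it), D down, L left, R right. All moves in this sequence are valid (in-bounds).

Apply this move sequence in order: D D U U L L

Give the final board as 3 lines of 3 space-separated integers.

After move 1 (D):
6 3 8
1 5 0
4 2 7

After move 2 (D):
6 3 8
1 5 7
4 2 0

After move 3 (U):
6 3 8
1 5 0
4 2 7

After move 4 (U):
6 3 0
1 5 8
4 2 7

After move 5 (L):
6 0 3
1 5 8
4 2 7

After move 6 (L):
0 6 3
1 5 8
4 2 7

Answer: 0 6 3
1 5 8
4 2 7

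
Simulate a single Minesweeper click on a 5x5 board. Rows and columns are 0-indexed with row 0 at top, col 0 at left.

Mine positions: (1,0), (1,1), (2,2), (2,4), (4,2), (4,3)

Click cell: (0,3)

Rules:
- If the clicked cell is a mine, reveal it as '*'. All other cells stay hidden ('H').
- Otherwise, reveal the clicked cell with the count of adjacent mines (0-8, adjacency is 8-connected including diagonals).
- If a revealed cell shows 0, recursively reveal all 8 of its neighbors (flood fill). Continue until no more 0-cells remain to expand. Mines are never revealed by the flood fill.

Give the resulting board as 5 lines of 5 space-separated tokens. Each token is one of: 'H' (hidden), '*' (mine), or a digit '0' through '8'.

H H 1 0 0
H H 2 2 1
H H H H H
H H H H H
H H H H H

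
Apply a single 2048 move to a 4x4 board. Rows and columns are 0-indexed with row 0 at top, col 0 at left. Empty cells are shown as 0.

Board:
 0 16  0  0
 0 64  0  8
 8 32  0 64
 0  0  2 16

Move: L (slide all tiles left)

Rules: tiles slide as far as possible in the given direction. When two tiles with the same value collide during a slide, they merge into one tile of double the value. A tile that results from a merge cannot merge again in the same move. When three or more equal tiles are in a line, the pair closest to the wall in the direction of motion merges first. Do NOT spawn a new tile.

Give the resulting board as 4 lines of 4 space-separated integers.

Answer: 16  0  0  0
64  8  0  0
 8 32 64  0
 2 16  0  0

Derivation:
Slide left:
row 0: [0, 16, 0, 0] -> [16, 0, 0, 0]
row 1: [0, 64, 0, 8] -> [64, 8, 0, 0]
row 2: [8, 32, 0, 64] -> [8, 32, 64, 0]
row 3: [0, 0, 2, 16] -> [2, 16, 0, 0]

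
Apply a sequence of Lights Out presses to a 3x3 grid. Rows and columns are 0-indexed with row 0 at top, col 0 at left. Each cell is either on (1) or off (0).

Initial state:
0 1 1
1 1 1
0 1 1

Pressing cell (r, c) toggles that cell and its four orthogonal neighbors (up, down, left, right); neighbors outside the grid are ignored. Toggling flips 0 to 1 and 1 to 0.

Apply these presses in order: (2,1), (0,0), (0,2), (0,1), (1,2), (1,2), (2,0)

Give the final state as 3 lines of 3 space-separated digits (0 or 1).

Answer: 0 0 1
1 1 0
0 1 0

Derivation:
After press 1 at (2,1):
0 1 1
1 0 1
1 0 0

After press 2 at (0,0):
1 0 1
0 0 1
1 0 0

After press 3 at (0,2):
1 1 0
0 0 0
1 0 0

After press 4 at (0,1):
0 0 1
0 1 0
1 0 0

After press 5 at (1,2):
0 0 0
0 0 1
1 0 1

After press 6 at (1,2):
0 0 1
0 1 0
1 0 0

After press 7 at (2,0):
0 0 1
1 1 0
0 1 0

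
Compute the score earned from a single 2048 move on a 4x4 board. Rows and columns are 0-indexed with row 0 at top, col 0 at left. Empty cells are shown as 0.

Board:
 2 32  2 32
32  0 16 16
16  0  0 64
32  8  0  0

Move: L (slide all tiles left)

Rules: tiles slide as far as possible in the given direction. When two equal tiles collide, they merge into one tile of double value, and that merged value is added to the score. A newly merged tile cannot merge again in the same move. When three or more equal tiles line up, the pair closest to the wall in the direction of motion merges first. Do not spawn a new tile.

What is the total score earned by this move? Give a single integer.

Slide left:
row 0: [2, 32, 2, 32] -> [2, 32, 2, 32]  score +0 (running 0)
row 1: [32, 0, 16, 16] -> [32, 32, 0, 0]  score +32 (running 32)
row 2: [16, 0, 0, 64] -> [16, 64, 0, 0]  score +0 (running 32)
row 3: [32, 8, 0, 0] -> [32, 8, 0, 0]  score +0 (running 32)
Board after move:
 2 32  2 32
32 32  0  0
16 64  0  0
32  8  0  0

Answer: 32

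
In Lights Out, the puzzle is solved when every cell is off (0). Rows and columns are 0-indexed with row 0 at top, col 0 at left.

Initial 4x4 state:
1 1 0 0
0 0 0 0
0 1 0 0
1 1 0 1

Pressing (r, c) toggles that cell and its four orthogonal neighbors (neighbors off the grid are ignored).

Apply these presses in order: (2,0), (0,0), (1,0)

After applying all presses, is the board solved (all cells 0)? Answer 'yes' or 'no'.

Answer: no

Derivation:
After press 1 at (2,0):
1 1 0 0
1 0 0 0
1 0 0 0
0 1 0 1

After press 2 at (0,0):
0 0 0 0
0 0 0 0
1 0 0 0
0 1 0 1

After press 3 at (1,0):
1 0 0 0
1 1 0 0
0 0 0 0
0 1 0 1

Lights still on: 5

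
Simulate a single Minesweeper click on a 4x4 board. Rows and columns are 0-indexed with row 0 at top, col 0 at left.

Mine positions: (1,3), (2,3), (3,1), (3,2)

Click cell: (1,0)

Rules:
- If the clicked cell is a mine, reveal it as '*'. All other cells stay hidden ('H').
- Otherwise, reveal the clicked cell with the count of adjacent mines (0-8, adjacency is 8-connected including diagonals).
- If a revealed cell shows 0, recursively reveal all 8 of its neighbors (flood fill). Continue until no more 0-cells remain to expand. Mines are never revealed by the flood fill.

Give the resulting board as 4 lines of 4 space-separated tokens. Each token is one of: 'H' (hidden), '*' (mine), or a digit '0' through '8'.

0 0 1 H
0 0 2 H
1 2 4 H
H H H H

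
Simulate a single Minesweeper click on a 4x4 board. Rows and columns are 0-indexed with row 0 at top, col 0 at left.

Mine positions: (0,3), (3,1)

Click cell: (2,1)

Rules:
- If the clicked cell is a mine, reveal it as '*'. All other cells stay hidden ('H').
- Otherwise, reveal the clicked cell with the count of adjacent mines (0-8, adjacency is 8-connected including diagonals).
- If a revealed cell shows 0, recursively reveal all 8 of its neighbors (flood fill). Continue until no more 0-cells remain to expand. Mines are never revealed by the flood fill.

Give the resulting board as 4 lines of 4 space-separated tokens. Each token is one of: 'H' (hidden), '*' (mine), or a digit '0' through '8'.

H H H H
H H H H
H 1 H H
H H H H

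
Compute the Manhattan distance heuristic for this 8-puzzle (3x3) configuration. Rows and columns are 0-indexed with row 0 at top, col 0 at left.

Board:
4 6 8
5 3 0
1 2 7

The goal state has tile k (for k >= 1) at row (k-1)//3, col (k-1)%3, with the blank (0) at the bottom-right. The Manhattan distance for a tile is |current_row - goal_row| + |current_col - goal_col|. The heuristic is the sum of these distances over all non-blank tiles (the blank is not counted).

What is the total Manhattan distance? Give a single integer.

Answer: 15

Derivation:
Tile 4: at (0,0), goal (1,0), distance |0-1|+|0-0| = 1
Tile 6: at (0,1), goal (1,2), distance |0-1|+|1-2| = 2
Tile 8: at (0,2), goal (2,1), distance |0-2|+|2-1| = 3
Tile 5: at (1,0), goal (1,1), distance |1-1|+|0-1| = 1
Tile 3: at (1,1), goal (0,2), distance |1-0|+|1-2| = 2
Tile 1: at (2,0), goal (0,0), distance |2-0|+|0-0| = 2
Tile 2: at (2,1), goal (0,1), distance |2-0|+|1-1| = 2
Tile 7: at (2,2), goal (2,0), distance |2-2|+|2-0| = 2
Sum: 1 + 2 + 3 + 1 + 2 + 2 + 2 + 2 = 15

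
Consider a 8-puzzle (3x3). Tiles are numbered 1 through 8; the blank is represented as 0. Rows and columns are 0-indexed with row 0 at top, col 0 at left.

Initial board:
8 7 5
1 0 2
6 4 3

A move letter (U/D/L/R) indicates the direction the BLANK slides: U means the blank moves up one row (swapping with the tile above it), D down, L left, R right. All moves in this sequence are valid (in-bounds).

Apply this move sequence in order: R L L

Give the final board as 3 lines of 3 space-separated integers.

After move 1 (R):
8 7 5
1 2 0
6 4 3

After move 2 (L):
8 7 5
1 0 2
6 4 3

After move 3 (L):
8 7 5
0 1 2
6 4 3

Answer: 8 7 5
0 1 2
6 4 3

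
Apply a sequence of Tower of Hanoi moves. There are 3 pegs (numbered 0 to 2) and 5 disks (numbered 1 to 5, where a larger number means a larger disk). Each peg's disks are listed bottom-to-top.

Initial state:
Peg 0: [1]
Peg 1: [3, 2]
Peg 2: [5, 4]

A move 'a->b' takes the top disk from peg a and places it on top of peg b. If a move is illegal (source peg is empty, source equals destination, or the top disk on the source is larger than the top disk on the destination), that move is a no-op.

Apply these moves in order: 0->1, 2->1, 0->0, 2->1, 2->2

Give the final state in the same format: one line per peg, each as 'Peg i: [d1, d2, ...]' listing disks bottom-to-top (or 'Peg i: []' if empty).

After move 1 (0->1):
Peg 0: []
Peg 1: [3, 2, 1]
Peg 2: [5, 4]

After move 2 (2->1):
Peg 0: []
Peg 1: [3, 2, 1]
Peg 2: [5, 4]

After move 3 (0->0):
Peg 0: []
Peg 1: [3, 2, 1]
Peg 2: [5, 4]

After move 4 (2->1):
Peg 0: []
Peg 1: [3, 2, 1]
Peg 2: [5, 4]

After move 5 (2->2):
Peg 0: []
Peg 1: [3, 2, 1]
Peg 2: [5, 4]

Answer: Peg 0: []
Peg 1: [3, 2, 1]
Peg 2: [5, 4]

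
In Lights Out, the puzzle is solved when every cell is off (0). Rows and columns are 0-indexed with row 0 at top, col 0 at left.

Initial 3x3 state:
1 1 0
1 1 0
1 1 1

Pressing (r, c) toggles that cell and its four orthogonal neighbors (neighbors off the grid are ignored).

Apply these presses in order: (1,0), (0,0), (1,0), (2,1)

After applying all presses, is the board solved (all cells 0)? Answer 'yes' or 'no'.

Answer: yes

Derivation:
After press 1 at (1,0):
0 1 0
0 0 0
0 1 1

After press 2 at (0,0):
1 0 0
1 0 0
0 1 1

After press 3 at (1,0):
0 0 0
0 1 0
1 1 1

After press 4 at (2,1):
0 0 0
0 0 0
0 0 0

Lights still on: 0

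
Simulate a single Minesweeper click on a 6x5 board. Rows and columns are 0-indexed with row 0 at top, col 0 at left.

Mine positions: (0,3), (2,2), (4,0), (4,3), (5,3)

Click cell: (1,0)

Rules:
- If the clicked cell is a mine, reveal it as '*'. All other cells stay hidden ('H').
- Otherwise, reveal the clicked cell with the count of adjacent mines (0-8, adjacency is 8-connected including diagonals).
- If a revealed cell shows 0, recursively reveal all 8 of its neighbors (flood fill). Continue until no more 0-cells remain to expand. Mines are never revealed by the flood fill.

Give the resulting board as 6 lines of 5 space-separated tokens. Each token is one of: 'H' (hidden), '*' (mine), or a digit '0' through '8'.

0 0 1 H H
0 1 2 H H
0 1 H H H
1 2 H H H
H H H H H
H H H H H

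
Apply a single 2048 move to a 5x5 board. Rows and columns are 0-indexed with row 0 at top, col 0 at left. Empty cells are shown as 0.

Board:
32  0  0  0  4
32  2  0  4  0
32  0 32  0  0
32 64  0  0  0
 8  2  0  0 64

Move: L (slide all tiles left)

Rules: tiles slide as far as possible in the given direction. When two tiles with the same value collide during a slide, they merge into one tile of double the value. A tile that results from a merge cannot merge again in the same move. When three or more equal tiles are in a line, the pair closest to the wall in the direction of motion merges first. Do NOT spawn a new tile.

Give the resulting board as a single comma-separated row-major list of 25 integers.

Slide left:
row 0: [32, 0, 0, 0, 4] -> [32, 4, 0, 0, 0]
row 1: [32, 2, 0, 4, 0] -> [32, 2, 4, 0, 0]
row 2: [32, 0, 32, 0, 0] -> [64, 0, 0, 0, 0]
row 3: [32, 64, 0, 0, 0] -> [32, 64, 0, 0, 0]
row 4: [8, 2, 0, 0, 64] -> [8, 2, 64, 0, 0]

Answer: 32, 4, 0, 0, 0, 32, 2, 4, 0, 0, 64, 0, 0, 0, 0, 32, 64, 0, 0, 0, 8, 2, 64, 0, 0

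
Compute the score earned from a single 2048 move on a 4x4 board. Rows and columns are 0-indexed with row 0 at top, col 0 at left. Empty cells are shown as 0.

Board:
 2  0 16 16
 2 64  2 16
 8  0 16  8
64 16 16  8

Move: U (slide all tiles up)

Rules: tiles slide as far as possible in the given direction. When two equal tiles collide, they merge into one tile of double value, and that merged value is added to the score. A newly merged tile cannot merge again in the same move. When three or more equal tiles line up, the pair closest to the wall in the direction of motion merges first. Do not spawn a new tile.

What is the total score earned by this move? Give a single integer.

Slide up:
col 0: [2, 2, 8, 64] -> [4, 8, 64, 0]  score +4 (running 4)
col 1: [0, 64, 0, 16] -> [64, 16, 0, 0]  score +0 (running 4)
col 2: [16, 2, 16, 16] -> [16, 2, 32, 0]  score +32 (running 36)
col 3: [16, 16, 8, 8] -> [32, 16, 0, 0]  score +48 (running 84)
Board after move:
 4 64 16 32
 8 16  2 16
64  0 32  0
 0  0  0  0

Answer: 84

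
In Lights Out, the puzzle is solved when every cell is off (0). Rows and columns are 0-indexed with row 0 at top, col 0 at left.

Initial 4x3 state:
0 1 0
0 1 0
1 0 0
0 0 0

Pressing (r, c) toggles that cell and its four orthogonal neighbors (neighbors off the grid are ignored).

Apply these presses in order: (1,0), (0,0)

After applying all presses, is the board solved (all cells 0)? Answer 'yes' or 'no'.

After press 1 at (1,0):
1 1 0
1 0 0
0 0 0
0 0 0

After press 2 at (0,0):
0 0 0
0 0 0
0 0 0
0 0 0

Lights still on: 0

Answer: yes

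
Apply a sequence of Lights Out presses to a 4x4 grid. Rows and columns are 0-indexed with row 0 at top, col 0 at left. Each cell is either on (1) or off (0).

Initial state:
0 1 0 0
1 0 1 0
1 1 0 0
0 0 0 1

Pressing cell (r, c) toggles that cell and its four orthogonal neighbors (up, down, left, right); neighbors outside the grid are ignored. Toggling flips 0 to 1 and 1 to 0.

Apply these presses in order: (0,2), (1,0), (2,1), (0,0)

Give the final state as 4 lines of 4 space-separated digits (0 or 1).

After press 1 at (0,2):
0 0 1 1
1 0 0 0
1 1 0 0
0 0 0 1

After press 2 at (1,0):
1 0 1 1
0 1 0 0
0 1 0 0
0 0 0 1

After press 3 at (2,1):
1 0 1 1
0 0 0 0
1 0 1 0
0 1 0 1

After press 4 at (0,0):
0 1 1 1
1 0 0 0
1 0 1 0
0 1 0 1

Answer: 0 1 1 1
1 0 0 0
1 0 1 0
0 1 0 1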